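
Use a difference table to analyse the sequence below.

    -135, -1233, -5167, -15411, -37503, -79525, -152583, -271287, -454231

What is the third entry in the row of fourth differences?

First differences: -1098, -3934, -10244, -22092, -42022, -73058, -118704, -182944
Second differences: -2836, -6310, -11848, -19930, -31036, -45646, -64240
Third differences: -3474, -5538, -8082, -11106, -14610, -18594
Fourth differences: -2064, -2544, -3024, -3504, -3984
Fifth differences: -480, -480, -480, -480

-3024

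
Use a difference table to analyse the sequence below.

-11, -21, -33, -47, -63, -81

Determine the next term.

First differences: -10  -12  -14  -16  -18
Second differences: -2  -2  -2  -2
Constant second difference = -2, so extend:
-18 − 2 = -20;  -81 − 20 = -101

-101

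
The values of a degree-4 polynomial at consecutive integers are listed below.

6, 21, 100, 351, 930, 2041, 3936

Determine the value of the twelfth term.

37351

D1: 15, 79, 251, 579, 1111, 1895
D2: 64, 172, 328, 532, 784
D3: 108, 156, 204, 252
D4: 48, 48, 48
Fourth differences constant at 48.
252 + 48 = 300;  784 + 300 = 1084;  1895 + 1084 = 2979;  3936 + 2979 = 6915
300 + 48 = 348;  1084 + 348 = 1432;  2979 + 1432 = 4411;  6915 + 4411 = 11326
348 + 48 = 396;  1432 + 396 = 1828;  4411 + 1828 = 6239;  11326 + 6239 = 17565
396 + 48 = 444;  1828 + 444 = 2272;  6239 + 2272 = 8511;  17565 + 8511 = 26076
444 + 48 = 492;  2272 + 492 = 2764;  8511 + 2764 = 11275;  26076 + 11275 = 37351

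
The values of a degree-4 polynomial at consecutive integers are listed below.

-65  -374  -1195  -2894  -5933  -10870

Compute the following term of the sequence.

-18359

-309 , -821 , -1699 , -3039 , -4937
-512 , -878 , -1340 , -1898
-366 , -462 , -558
-96 , -96
Constant fourth difference = -96, so extend:
-558 − 96 = -654;  -1898 − 654 = -2552;  -4937 − 2552 = -7489;  -10870 − 7489 = -18359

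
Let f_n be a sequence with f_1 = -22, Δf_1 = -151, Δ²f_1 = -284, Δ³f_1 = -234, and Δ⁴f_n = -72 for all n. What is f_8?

-17753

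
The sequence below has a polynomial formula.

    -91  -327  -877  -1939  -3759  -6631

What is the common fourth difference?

D1: -236, -550, -1062, -1820, -2872
D2: -314, -512, -758, -1052
D3: -198, -246, -294
D4: -48, -48

-48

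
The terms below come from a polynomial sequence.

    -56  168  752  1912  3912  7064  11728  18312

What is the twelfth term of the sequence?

73688

First differences: 224, 584, 1160, 2000, 3152, 4664, 6584
Second differences: 360, 576, 840, 1152, 1512, 1920
Third differences: 216, 264, 312, 360, 408
Fourth differences: 48, 48, 48, 48
Fourth differences constant at 48.
408 + 48 = 456;  1920 + 456 = 2376;  6584 + 2376 = 8960;  18312 + 8960 = 27272
456 + 48 = 504;  2376 + 504 = 2880;  8960 + 2880 = 11840;  27272 + 11840 = 39112
504 + 48 = 552;  2880 + 552 = 3432;  11840 + 3432 = 15272;  39112 + 15272 = 54384
552 + 48 = 600;  3432 + 600 = 4032;  15272 + 4032 = 19304;  54384 + 19304 = 73688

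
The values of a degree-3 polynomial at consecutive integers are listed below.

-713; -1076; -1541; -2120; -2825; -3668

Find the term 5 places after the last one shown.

-10373

D1: -363 , -465 , -579 , -705 , -843
D2: -102 , -114 , -126 , -138
D3: -12 , -12 , -12
The third differences are constant (-12).
-138 − 12 = -150;  -843 − 150 = -993;  -3668 − 993 = -4661
-150 − 12 = -162;  -993 − 162 = -1155;  -4661 − 1155 = -5816
-162 − 12 = -174;  -1155 − 174 = -1329;  -5816 − 1329 = -7145
-174 − 12 = -186;  -1329 − 186 = -1515;  -7145 − 1515 = -8660
-186 − 12 = -198;  -1515 − 198 = -1713;  -8660 − 1713 = -10373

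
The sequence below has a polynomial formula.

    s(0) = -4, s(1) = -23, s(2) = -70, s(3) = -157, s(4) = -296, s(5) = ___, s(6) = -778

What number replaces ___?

-499

Using the first 5 terms:
Δ: -19  -47  -87  -139
Δ²: -28  -40  -52
Δ³: -12  -12
Constant third difference = -12.
Extend forward: -52 − 12 = -64;  -139 − 64 = -203;  -296 − 203 = -499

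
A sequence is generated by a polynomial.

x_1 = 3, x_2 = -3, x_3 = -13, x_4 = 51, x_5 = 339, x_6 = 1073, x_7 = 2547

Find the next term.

-6 , -10 , 64 , 288 , 734 , 1474
-4 , 74 , 224 , 446 , 740
78 , 150 , 222 , 294
72 , 72 , 72
Constant fourth difference = 72, so extend:
294 + 72 = 366;  740 + 366 = 1106;  1474 + 1106 = 2580;  2547 + 2580 = 5127

5127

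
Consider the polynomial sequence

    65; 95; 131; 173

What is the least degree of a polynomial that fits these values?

D1: 30, 36, 42
D2: 6, 6
The second differences are constant, so the polynomial has degree 2.

2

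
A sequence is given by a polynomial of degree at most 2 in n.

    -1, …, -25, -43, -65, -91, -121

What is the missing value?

-11

Using the last 5 terms:
D1: -18  -22  -26  -30
D2: -4  -4  -4
Constant second difference = -4.
Extend backward: -18 + 4 = -14;  -25 + 14 = -11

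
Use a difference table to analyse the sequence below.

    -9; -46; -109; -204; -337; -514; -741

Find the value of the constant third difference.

D1: -37, -63, -95, -133, -177, -227
D2: -26, -32, -38, -44, -50
D3: -6, -6, -6, -6

-6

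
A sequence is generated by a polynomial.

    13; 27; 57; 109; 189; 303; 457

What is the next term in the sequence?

14, 30, 52, 80, 114, 154
16, 22, 28, 34, 40
6, 6, 6, 6
The third differences are constant (6).
40 + 6 = 46;  154 + 46 = 200;  457 + 200 = 657

657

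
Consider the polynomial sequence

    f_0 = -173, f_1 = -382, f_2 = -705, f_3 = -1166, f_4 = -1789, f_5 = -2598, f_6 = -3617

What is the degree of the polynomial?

3

First differences: -209, -323, -461, -623, -809, -1019
Second differences: -114, -138, -162, -186, -210
Third differences: -24, -24, -24, -24
The third differences are constant, so the polynomial has degree 3.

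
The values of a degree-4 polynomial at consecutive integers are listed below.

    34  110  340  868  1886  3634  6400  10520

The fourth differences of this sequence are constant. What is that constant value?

48

D1: 76, 230, 528, 1018, 1748, 2766, 4120
D2: 154, 298, 490, 730, 1018, 1354
D3: 144, 192, 240, 288, 336
D4: 48, 48, 48, 48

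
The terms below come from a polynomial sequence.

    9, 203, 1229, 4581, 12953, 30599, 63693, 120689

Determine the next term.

212681

D1: 194, 1026, 3352, 8372, 17646, 33094, 56996
D2: 832, 2326, 5020, 9274, 15448, 23902
D3: 1494, 2694, 4254, 6174, 8454
D4: 1200, 1560, 1920, 2280
D5: 360, 360, 360
The fifth differences are constant (360).
2280 + 360 = 2640;  8454 + 2640 = 11094;  23902 + 11094 = 34996;  56996 + 34996 = 91992;  120689 + 91992 = 212681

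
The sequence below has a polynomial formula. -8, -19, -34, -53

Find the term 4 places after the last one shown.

-169

Δ: -11  -15  -19
Δ²: -4  -4
The second differences are constant (-4).
-19 − 4 = -23;  -53 − 23 = -76
-23 − 4 = -27;  -76 − 27 = -103
-27 − 4 = -31;  -103 − 31 = -134
-31 − 4 = -35;  -134 − 35 = -169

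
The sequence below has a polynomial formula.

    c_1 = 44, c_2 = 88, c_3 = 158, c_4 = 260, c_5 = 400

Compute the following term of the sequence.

D1: 44, 70, 102, 140
D2: 26, 32, 38
D3: 6, 6
The third differences are constant (6).
38 + 6 = 44;  140 + 44 = 184;  400 + 184 = 584

584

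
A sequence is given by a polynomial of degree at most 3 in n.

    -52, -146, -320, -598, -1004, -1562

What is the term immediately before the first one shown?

First differences: -94  -174  -278  -406  -558
Second differences: -80  -104  -128  -152
Third differences: -24  -24  -24
The third differences are constant at -24.
Work back: -80 + 24 = -56;  -94 + 56 = -38;  -52 + 38 = -14

-14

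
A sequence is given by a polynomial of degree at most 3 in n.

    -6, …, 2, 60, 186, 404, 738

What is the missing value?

Using the last 5 terms:
58  126  218  334
68  92  116
24  24
Constant third difference = 24.
Extend backward: 68 − 24 = 44;  58 − 44 = 14;  2 − 14 = -12

-12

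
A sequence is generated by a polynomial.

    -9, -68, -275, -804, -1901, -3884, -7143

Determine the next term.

-12140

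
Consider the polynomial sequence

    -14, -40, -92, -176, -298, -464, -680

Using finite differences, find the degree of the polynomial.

3

Δ: -26, -52, -84, -122, -166, -216
Δ²: -26, -32, -38, -44, -50
Δ³: -6, -6, -6, -6
The third differences are constant, so the polynomial has degree 3.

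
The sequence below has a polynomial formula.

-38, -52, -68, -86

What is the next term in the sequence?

First differences: -14, -16, -18
Second differences: -2, -2
Second differences constant at -2.
-18 − 2 = -20;  -86 − 20 = -106

-106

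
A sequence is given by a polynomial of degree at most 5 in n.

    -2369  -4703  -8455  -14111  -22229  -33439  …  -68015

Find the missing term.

-48443

Using the first 6 terms:
First differences: -2334  -3752  -5656  -8118  -11210
Second differences: -1418  -1904  -2462  -3092
Third differences: -486  -558  -630
Fourth differences: -72  -72
Constant fourth difference = -72.
Extend forward: -630 − 72 = -702;  -3092 − 702 = -3794;  -11210 − 3794 = -15004;  -33439 − 15004 = -48443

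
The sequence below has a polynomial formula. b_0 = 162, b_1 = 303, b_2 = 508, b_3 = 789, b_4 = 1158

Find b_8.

3754

First differences: 141  205  281  369
Second differences: 64  76  88
Third differences: 12  12
Third differences constant at 12.
88 + 12 = 100;  369 + 100 = 469;  1158 + 469 = 1627
100 + 12 = 112;  469 + 112 = 581;  1627 + 581 = 2208
112 + 12 = 124;  581 + 124 = 705;  2208 + 705 = 2913
124 + 12 = 136;  705 + 136 = 841;  2913 + 841 = 3754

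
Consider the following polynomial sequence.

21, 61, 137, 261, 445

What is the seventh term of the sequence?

First differences: 40  76  124  184
Second differences: 36  48  60
Third differences: 12  12
Constant third difference = 12, so extend:
60 + 12 = 72;  184 + 72 = 256;  445 + 256 = 701
72 + 12 = 84;  256 + 84 = 340;  701 + 340 = 1041

1041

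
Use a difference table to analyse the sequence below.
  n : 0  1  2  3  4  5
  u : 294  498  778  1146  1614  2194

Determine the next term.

Δ: 204, 280, 368, 468, 580
Δ²: 76, 88, 100, 112
Δ³: 12, 12, 12
Constant third difference = 12, so extend:
112 + 12 = 124;  580 + 124 = 704;  2194 + 704 = 2898

2898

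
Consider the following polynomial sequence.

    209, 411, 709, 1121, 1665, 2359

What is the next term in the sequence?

202, 298, 412, 544, 694
96, 114, 132, 150
18, 18, 18
The third differences are constant (18).
150 + 18 = 168;  694 + 168 = 862;  2359 + 862 = 3221

3221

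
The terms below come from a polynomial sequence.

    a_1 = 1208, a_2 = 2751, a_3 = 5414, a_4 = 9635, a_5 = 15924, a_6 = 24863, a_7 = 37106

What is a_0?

419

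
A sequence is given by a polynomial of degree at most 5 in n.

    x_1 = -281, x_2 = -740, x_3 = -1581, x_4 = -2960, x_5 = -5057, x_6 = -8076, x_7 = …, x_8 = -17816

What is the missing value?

-12245

Using the first 6 terms:
D1: -459, -841, -1379, -2097, -3019
D2: -382, -538, -718, -922
D3: -156, -180, -204
D4: -24, -24
Constant fourth difference = -24.
Extend forward: -204 − 24 = -228;  -922 − 228 = -1150;  -3019 − 1150 = -4169;  -8076 − 4169 = -12245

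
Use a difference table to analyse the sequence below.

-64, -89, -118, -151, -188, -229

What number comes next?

Δ: -25, -29, -33, -37, -41
Δ²: -4, -4, -4, -4
The second differences are constant (-4).
-41 − 4 = -45;  -229 − 45 = -274

-274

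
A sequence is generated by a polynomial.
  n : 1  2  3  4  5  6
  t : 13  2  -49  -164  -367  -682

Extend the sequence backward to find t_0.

D1: -11  -51  -115  -203  -315
D2: -40  -64  -88  -112
D3: -24  -24  -24
The third differences are constant at -24.
Work back: -40 + 24 = -16;  -11 + 16 = 5;  13 − 5 = 8

8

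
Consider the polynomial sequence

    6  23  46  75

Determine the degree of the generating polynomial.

D1: 17, 23, 29
D2: 6, 6
The second differences are constant, so the polynomial has degree 2.

2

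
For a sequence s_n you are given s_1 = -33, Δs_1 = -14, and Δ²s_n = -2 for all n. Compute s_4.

-81

Build the table forward from the leading diagonal:
Second differences: -2, -2, -2, -2
First differences: -14, -16, -18, -20
s: -33, -47, -63, -81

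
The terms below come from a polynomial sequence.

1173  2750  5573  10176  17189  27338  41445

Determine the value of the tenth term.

1577 , 2823 , 4603 , 7013 , 10149 , 14107
1246 , 1780 , 2410 , 3136 , 3958
534 , 630 , 726 , 822
96 , 96 , 96
The fourth differences are constant (96).
822 + 96 = 918;  3958 + 918 = 4876;  14107 + 4876 = 18983;  41445 + 18983 = 60428
918 + 96 = 1014;  4876 + 1014 = 5890;  18983 + 5890 = 24873;  60428 + 24873 = 85301
1014 + 96 = 1110;  5890 + 1110 = 7000;  24873 + 7000 = 31873;  85301 + 31873 = 117174

117174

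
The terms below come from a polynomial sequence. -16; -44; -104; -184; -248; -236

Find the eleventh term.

4744

D1: -28, -60, -80, -64, 12
D2: -32, -20, 16, 76
D3: 12, 36, 60
D4: 24, 24
Constant fourth difference = 24, so extend:
60 + 24 = 84;  76 + 84 = 160;  12 + 160 = 172;  -236 + 172 = -64
84 + 24 = 108;  160 + 108 = 268;  172 + 268 = 440;  -64 + 440 = 376
108 + 24 = 132;  268 + 132 = 400;  440 + 400 = 840;  376 + 840 = 1216
132 + 24 = 156;  400 + 156 = 556;  840 + 556 = 1396;  1216 + 1396 = 2612
156 + 24 = 180;  556 + 180 = 736;  1396 + 736 = 2132;  2612 + 2132 = 4744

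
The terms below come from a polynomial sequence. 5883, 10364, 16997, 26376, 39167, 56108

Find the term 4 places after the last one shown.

182652

First differences: 4481  6633  9379  12791  16941
Second differences: 2152  2746  3412  4150
Third differences: 594  666  738
Fourth differences: 72  72
Constant fourth difference = 72, so extend:
738 + 72 = 810;  4150 + 810 = 4960;  16941 + 4960 = 21901;  56108 + 21901 = 78009
810 + 72 = 882;  4960 + 882 = 5842;  21901 + 5842 = 27743;  78009 + 27743 = 105752
882 + 72 = 954;  5842 + 954 = 6796;  27743 + 6796 = 34539;  105752 + 34539 = 140291
954 + 72 = 1026;  6796 + 1026 = 7822;  34539 + 7822 = 42361;  140291 + 42361 = 182652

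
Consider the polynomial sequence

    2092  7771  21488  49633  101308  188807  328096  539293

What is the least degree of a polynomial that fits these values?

5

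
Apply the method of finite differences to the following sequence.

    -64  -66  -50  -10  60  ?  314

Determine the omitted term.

Using the first 5 terms:
D1: -2, 16, 40, 70
D2: 18, 24, 30
D3: 6, 6
Constant third difference = 6.
Extend forward: 30 + 6 = 36;  70 + 36 = 106;  60 + 106 = 166

166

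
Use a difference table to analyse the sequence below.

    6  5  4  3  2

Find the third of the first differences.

-1

D1: -1, -1, -1, -1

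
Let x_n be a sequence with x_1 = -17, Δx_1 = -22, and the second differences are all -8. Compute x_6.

Build the table forward from the leading diagonal:
D2: -8  -8  -8  -8  -8  -8
D1: -22  -30  -38  -46  -54  -62
x: -17  -39  -69  -107  -153  -207

-207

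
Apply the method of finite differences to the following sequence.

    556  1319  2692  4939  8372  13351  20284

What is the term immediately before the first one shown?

D1: 763  1373  2247  3433  4979  6933
D2: 610  874  1186  1546  1954
D3: 264  312  360  408
D4: 48  48  48
The fourth differences are constant at 48.
Work back: 264 − 48 = 216;  610 − 216 = 394;  763 − 394 = 369;  556 − 369 = 187

187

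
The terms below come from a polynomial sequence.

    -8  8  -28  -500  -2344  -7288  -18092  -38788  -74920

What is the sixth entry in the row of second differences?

Δ: 16, -36, -472, -1844, -4944, -10804, -20696, -36132
Δ²: -52, -436, -1372, -3100, -5860, -9892, -15436
Δ³: -384, -936, -1728, -2760, -4032, -5544
Δ⁴: -552, -792, -1032, -1272, -1512
Δ⁵: -240, -240, -240, -240

-9892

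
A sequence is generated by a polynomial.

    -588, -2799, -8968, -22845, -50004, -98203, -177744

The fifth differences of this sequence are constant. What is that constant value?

Δ: -2211, -6169, -13877, -27159, -48199, -79541
Δ²: -3958, -7708, -13282, -21040, -31342
Δ³: -3750, -5574, -7758, -10302
Δ⁴: -1824, -2184, -2544
Δ⁵: -360, -360

-360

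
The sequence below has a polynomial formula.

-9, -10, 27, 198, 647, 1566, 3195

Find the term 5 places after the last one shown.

33750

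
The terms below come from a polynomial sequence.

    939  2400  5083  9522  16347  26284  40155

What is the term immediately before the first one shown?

262

Δ: 1461, 2683, 4439, 6825, 9937, 13871
Δ²: 1222, 1756, 2386, 3112, 3934
Δ³: 534, 630, 726, 822
Δ⁴: 96, 96, 96
The fourth differences are constant at 96.
Work back: 534 − 96 = 438;  1222 − 438 = 784;  1461 − 784 = 677;  939 − 677 = 262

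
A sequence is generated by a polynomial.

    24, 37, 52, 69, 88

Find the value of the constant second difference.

Δ: 13, 15, 17, 19
Δ²: 2, 2, 2

2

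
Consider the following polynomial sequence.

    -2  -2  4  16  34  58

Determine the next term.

88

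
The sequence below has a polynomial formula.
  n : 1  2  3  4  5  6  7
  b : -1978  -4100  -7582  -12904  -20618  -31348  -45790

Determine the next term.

D1: -2122, -3482, -5322, -7714, -10730, -14442
D2: -1360, -1840, -2392, -3016, -3712
D3: -480, -552, -624, -696
D4: -72, -72, -72
The fourth differences are constant (-72).
-696 − 72 = -768;  -3712 − 768 = -4480;  -14442 − 4480 = -18922;  -45790 − 18922 = -64712

-64712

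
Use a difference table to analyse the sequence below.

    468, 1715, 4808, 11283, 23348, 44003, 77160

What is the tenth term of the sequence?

306963

First differences: 1247  3093  6475  12065  20655  33157
Second differences: 1846  3382  5590  8590  12502
Third differences: 1536  2208  3000  3912
Fourth differences: 672  792  912
Fifth differences: 120  120
Fifth differences constant at 120.
912 + 120 = 1032;  3912 + 1032 = 4944;  12502 + 4944 = 17446;  33157 + 17446 = 50603;  77160 + 50603 = 127763
1032 + 120 = 1152;  4944 + 1152 = 6096;  17446 + 6096 = 23542;  50603 + 23542 = 74145;  127763 + 74145 = 201908
1152 + 120 = 1272;  6096 + 1272 = 7368;  23542 + 7368 = 30910;  74145 + 30910 = 105055;  201908 + 105055 = 306963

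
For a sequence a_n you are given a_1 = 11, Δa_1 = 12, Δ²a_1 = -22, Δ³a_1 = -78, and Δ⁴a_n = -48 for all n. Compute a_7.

-2527

Build the table forward from the leading diagonal:
D4: -48  -48  -48  -48  -48  -48  -48
D3: -78  -126  -174  -222  -270  -318  -366
D2: -22  -100  -226  -400  -622  -892  -1210
D1: 12  -10  -110  -336  -736  -1358  -2250
a: 11  23  13  -97  -433  -1169  -2527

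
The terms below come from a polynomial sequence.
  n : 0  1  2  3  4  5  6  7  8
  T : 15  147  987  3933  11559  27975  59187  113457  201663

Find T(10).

First differences: 132 , 840 , 2946 , 7626 , 16416 , 31212 , 54270 , 88206
Second differences: 708 , 2106 , 4680 , 8790 , 14796 , 23058 , 33936
Third differences: 1398 , 2574 , 4110 , 6006 , 8262 , 10878
Fourth differences: 1176 , 1536 , 1896 , 2256 , 2616
Fifth differences: 360 , 360 , 360 , 360
Fifth differences constant at 360.
2616 + 360 = 2976;  10878 + 2976 = 13854;  33936 + 13854 = 47790;  88206 + 47790 = 135996;  201663 + 135996 = 337659
2976 + 360 = 3336;  13854 + 3336 = 17190;  47790 + 17190 = 64980;  135996 + 64980 = 200976;  337659 + 200976 = 538635

538635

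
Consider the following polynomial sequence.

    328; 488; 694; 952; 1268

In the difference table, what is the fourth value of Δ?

316

D1: 160, 206, 258, 316
D2: 46, 52, 58
D3: 6, 6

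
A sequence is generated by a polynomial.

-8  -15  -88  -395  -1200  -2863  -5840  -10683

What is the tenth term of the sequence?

-7 , -73 , -307 , -805 , -1663 , -2977 , -4843
-66 , -234 , -498 , -858 , -1314 , -1866
-168 , -264 , -360 , -456 , -552
-96 , -96 , -96 , -96
Fourth differences constant at -96.
-552 − 96 = -648;  -1866 − 648 = -2514;  -4843 − 2514 = -7357;  -10683 − 7357 = -18040
-648 − 96 = -744;  -2514 − 744 = -3258;  -7357 − 3258 = -10615;  -18040 − 10615 = -28655

-28655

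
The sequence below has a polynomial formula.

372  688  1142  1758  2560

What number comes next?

First differences: 316, 454, 616, 802
Second differences: 138, 162, 186
Third differences: 24, 24
The third differences are constant (24).
186 + 24 = 210;  802 + 210 = 1012;  2560 + 1012 = 3572

3572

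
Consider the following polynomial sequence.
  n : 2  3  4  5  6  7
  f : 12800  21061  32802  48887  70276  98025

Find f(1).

7251

Δ: 8261, 11741, 16085, 21389, 27749
Δ²: 3480, 4344, 5304, 6360
Δ³: 864, 960, 1056
Δ⁴: 96, 96
The fourth differences are constant at 96.
Work back: 864 − 96 = 768;  3480 − 768 = 2712;  8261 − 2712 = 5549;  12800 − 5549 = 7251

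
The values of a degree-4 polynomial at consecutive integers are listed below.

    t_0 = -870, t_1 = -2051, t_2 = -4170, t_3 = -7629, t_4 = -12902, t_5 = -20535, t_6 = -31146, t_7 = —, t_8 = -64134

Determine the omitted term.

-45425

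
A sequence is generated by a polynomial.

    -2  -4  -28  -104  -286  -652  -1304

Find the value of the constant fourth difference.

-24

Δ: -2, -24, -76, -182, -366, -652
Δ²: -22, -52, -106, -184, -286
Δ³: -30, -54, -78, -102
Δ⁴: -24, -24, -24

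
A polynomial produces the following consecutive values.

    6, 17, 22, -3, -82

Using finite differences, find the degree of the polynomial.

11, 5, -25, -79
-6, -30, -54
-24, -24
The third differences are constant, so the polynomial has degree 3.

3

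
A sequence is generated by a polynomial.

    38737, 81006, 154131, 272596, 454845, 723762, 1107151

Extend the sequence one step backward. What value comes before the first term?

16320

First differences: 42269  73125  118465  182249  268917  383389
Second differences: 30856  45340  63784  86668  114472
Third differences: 14484  18444  22884  27804
Fourth differences: 3960  4440  4920
Fifth differences: 480  480
The fifth differences are constant at 480.
Work back: 3960 − 480 = 3480;  14484 − 3480 = 11004;  30856 − 11004 = 19852;  42269 − 19852 = 22417;  38737 − 22417 = 16320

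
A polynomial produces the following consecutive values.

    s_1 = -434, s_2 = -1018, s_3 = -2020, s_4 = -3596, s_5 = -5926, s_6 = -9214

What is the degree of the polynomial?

4

Δ: -584, -1002, -1576, -2330, -3288
Δ²: -418, -574, -754, -958
Δ³: -156, -180, -204
Δ⁴: -24, -24
The fourth differences are constant, so the polynomial has degree 4.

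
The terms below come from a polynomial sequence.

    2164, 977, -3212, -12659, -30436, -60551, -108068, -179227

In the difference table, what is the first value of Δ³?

-2256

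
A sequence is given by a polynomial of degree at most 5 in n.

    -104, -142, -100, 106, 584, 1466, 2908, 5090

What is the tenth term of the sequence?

-38, 42, 206, 478, 882, 1442, 2182
80, 164, 272, 404, 560, 740
84, 108, 132, 156, 180
24, 24, 24, 24
The fourth differences are constant (24).
180 + 24 = 204;  740 + 204 = 944;  2182 + 944 = 3126;  5090 + 3126 = 8216
204 + 24 = 228;  944 + 228 = 1172;  3126 + 1172 = 4298;  8216 + 4298 = 12514

12514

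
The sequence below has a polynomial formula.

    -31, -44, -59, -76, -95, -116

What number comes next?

-139

D1: -13, -15, -17, -19, -21
D2: -2, -2, -2, -2
Constant second difference = -2, so extend:
-21 − 2 = -23;  -116 − 23 = -139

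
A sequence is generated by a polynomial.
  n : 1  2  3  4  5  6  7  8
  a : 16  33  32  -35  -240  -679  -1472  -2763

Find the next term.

-4720

D1: 17, -1, -67, -205, -439, -793, -1291
D2: -18, -66, -138, -234, -354, -498
D3: -48, -72, -96, -120, -144
D4: -24, -24, -24, -24
The fourth differences are constant (-24).
-144 − 24 = -168;  -498 − 168 = -666;  -1291 − 666 = -1957;  -2763 − 1957 = -4720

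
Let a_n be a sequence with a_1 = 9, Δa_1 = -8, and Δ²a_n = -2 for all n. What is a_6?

-51

Build the table forward from the leading diagonal:
Δ²: -2  -2  -2  -2  -2  -2
Δ: -8  -10  -12  -14  -16  -18
a: 9  1  -9  -21  -35  -51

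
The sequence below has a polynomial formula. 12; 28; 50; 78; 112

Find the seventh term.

198

D1: 16 , 22 , 28 , 34
D2: 6 , 6 , 6
Second differences constant at 6.
34 + 6 = 40;  112 + 40 = 152
40 + 6 = 46;  152 + 46 = 198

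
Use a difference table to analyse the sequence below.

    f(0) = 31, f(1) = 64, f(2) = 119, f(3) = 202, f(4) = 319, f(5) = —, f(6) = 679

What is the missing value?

Using the first 5 terms:
First differences: 33, 55, 83, 117
Second differences: 22, 28, 34
Third differences: 6, 6
Constant third difference = 6.
Extend forward: 34 + 6 = 40;  117 + 40 = 157;  319 + 157 = 476

476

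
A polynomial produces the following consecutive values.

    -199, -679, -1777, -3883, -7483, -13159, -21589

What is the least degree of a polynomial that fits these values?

First differences: -480, -1098, -2106, -3600, -5676, -8430
Second differences: -618, -1008, -1494, -2076, -2754
Third differences: -390, -486, -582, -678
Fourth differences: -96, -96, -96
The fourth differences are constant, so the polynomial has degree 4.

4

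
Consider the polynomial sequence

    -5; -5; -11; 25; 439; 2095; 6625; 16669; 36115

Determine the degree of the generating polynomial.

5

Δ: 0, -6, 36, 414, 1656, 4530, 10044, 19446
Δ²: -6, 42, 378, 1242, 2874, 5514, 9402
Δ³: 48, 336, 864, 1632, 2640, 3888
Δ⁴: 288, 528, 768, 1008, 1248
Δ⁵: 240, 240, 240, 240
The fifth differences are constant, so the polynomial has degree 5.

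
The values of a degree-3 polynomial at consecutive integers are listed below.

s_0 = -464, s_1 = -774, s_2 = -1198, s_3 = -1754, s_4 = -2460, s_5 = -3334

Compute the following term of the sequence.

-4394

D1: -310, -424, -556, -706, -874
D2: -114, -132, -150, -168
D3: -18, -18, -18
Constant third difference = -18, so extend:
-168 − 18 = -186;  -874 − 186 = -1060;  -3334 − 1060 = -4394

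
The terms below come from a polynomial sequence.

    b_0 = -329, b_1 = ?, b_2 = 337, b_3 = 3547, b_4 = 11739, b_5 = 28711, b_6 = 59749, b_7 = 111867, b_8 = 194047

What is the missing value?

-441

Using the last 7 terms:
3210  8192  16972  31038  52118  82180
4982  8780  14066  21080  30062
3798  5286  7014  8982
1488  1728  1968
240  240
Constant fifth difference = 240.
Extend backward: 1488 − 240 = 1248;  3798 − 1248 = 2550;  4982 − 2550 = 2432;  3210 − 2432 = 778;  337 − 778 = -441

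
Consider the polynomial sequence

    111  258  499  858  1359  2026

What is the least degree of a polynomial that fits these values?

147, 241, 359, 501, 667
94, 118, 142, 166
24, 24, 24
The third differences are constant, so the polynomial has degree 3.

3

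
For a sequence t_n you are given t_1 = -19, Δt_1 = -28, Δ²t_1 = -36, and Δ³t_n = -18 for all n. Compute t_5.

-419

Build the table forward from the leading diagonal:
Δ³: -18, -18, -18, -18, -18
Δ²: -36, -54, -72, -90, -108
Δ: -28, -64, -118, -190, -280
t: -19, -47, -111, -229, -419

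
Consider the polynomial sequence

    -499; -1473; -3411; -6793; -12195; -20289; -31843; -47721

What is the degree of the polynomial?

4

D1: -974, -1938, -3382, -5402, -8094, -11554, -15878
D2: -964, -1444, -2020, -2692, -3460, -4324
D3: -480, -576, -672, -768, -864
D4: -96, -96, -96, -96
The fourth differences are constant, so the polynomial has degree 4.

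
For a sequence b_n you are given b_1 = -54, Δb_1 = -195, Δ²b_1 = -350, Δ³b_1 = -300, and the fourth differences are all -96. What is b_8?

-22629

Build the table forward from the leading diagonal:
Fourth differences: -96, -96, -96, -96, -96, -96, -96, -96
Third differences: -300, -396, -492, -588, -684, -780, -876, -972
Second differences: -350, -650, -1046, -1538, -2126, -2810, -3590, -4466
First differences: -195, -545, -1195, -2241, -3779, -5905, -8715, -12305
b: -54, -249, -794, -1989, -4230, -8009, -13914, -22629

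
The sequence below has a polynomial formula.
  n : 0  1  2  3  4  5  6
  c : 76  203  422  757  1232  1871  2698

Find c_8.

First differences: 127, 219, 335, 475, 639, 827
Second differences: 92, 116, 140, 164, 188
Third differences: 24, 24, 24, 24
Constant third difference = 24, so extend:
188 + 24 = 212;  827 + 212 = 1039;  2698 + 1039 = 3737
212 + 24 = 236;  1039 + 236 = 1275;  3737 + 1275 = 5012

5012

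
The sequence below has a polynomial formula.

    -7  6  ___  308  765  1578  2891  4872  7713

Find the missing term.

Using the last 6 terms:
Δ: 457, 813, 1313, 1981, 2841
Δ²: 356, 500, 668, 860
Δ³: 144, 168, 192
Δ⁴: 24, 24
Constant fourth difference = 24.
Extend backward: 144 − 24 = 120;  356 − 120 = 236;  457 − 236 = 221;  308 − 221 = 87

87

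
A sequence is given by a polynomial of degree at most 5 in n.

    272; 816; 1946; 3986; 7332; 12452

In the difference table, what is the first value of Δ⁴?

72

D1: 544, 1130, 2040, 3346, 5120
D2: 586, 910, 1306, 1774
D3: 324, 396, 468
D4: 72, 72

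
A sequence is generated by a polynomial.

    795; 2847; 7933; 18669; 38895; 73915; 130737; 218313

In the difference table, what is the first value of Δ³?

2616

Δ: 2052, 5086, 10736, 20226, 35020, 56822, 87576
Δ²: 3034, 5650, 9490, 14794, 21802, 30754
Δ³: 2616, 3840, 5304, 7008, 8952
Δ⁴: 1224, 1464, 1704, 1944
Δ⁵: 240, 240, 240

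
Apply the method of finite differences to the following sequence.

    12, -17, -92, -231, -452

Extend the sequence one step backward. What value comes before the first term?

13

D1: -29  -75  -139  -221
D2: -46  -64  -82
D3: -18  -18
The third differences are constant at -18.
Work back: -46 + 18 = -28;  -29 + 28 = -1;  12 + 1 = 13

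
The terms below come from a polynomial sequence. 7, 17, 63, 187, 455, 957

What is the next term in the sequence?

1807

First differences: 10  46  124  268  502
Second differences: 36  78  144  234
Third differences: 42  66  90
Fourth differences: 24  24
Constant fourth difference = 24, so extend:
90 + 24 = 114;  234 + 114 = 348;  502 + 348 = 850;  957 + 850 = 1807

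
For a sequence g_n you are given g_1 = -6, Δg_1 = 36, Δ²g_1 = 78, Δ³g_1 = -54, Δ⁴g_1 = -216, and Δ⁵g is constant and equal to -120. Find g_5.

174

Build the table forward from the leading diagonal:
D5: -120, -120, -120, -120, -120
D4: -216, -336, -456, -576, -696
D3: -54, -270, -606, -1062, -1638
D2: 78, 24, -246, -852, -1914
D1: 36, 114, 138, -108, -960
g: -6, 30, 144, 282, 174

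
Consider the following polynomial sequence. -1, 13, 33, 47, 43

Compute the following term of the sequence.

9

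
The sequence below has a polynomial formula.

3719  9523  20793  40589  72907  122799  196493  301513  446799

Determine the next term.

D1: 5804  11270  19796  32318  49892  73694  105020  145286
D2: 5466  8526  12522  17574  23802  31326  40266
D3: 3060  3996  5052  6228  7524  8940
D4: 936  1056  1176  1296  1416
D5: 120  120  120  120
Constant fifth difference = 120, so extend:
1416 + 120 = 1536;  8940 + 1536 = 10476;  40266 + 10476 = 50742;  145286 + 50742 = 196028;  446799 + 196028 = 642827

642827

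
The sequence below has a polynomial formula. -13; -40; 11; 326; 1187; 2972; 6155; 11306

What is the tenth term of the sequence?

30272

D1: -27  51  315  861  1785  3183  5151
D2: 78  264  546  924  1398  1968
D3: 186  282  378  474  570
D4: 96  96  96  96
Constant fourth difference = 96, so extend:
570 + 96 = 666;  1968 + 666 = 2634;  5151 + 2634 = 7785;  11306 + 7785 = 19091
666 + 96 = 762;  2634 + 762 = 3396;  7785 + 3396 = 11181;  19091 + 11181 = 30272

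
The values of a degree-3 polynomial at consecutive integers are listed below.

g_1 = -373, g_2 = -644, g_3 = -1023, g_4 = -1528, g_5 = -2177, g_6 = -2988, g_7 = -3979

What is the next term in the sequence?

Δ: -271 , -379 , -505 , -649 , -811 , -991
Δ²: -108 , -126 , -144 , -162 , -180
Δ³: -18 , -18 , -18 , -18
Constant third difference = -18, so extend:
-180 − 18 = -198;  -991 − 198 = -1189;  -3979 − 1189 = -5168

-5168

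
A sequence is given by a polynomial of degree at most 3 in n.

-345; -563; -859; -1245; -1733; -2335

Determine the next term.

-3063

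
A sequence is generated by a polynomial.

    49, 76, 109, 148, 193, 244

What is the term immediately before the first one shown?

28

27  33  39  45  51
6  6  6  6
The second differences are constant at 6.
Work back: 27 − 6 = 21;  49 − 21 = 28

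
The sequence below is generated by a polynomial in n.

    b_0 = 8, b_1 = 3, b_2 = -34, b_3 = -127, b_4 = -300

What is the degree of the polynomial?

3

D1: -5, -37, -93, -173
D2: -32, -56, -80
D3: -24, -24
The third differences are constant, so the polynomial has degree 3.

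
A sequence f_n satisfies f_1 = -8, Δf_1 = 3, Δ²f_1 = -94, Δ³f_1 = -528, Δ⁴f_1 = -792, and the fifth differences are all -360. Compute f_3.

-96

Build the table forward from the leading diagonal:
D5: -360  -360  -360
D4: -792  -1152  -1512
D3: -528  -1320  -2472
D2: -94  -622  -1942
D1: 3  -91  -713
f: -8  -5  -96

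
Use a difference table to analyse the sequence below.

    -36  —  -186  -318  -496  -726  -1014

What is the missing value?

-94

Using the last 5 terms:
D1: -132  -178  -230  -288
D2: -46  -52  -58
D3: -6  -6
Constant third difference = -6.
Extend backward: -46 + 6 = -40;  -132 + 40 = -92;  -186 + 92 = -94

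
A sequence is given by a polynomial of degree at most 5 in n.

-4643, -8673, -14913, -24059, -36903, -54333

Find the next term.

Δ: -4030  -6240  -9146  -12844  -17430
Δ²: -2210  -2906  -3698  -4586
Δ³: -696  -792  -888
Δ⁴: -96  -96
Fourth differences constant at -96.
-888 − 96 = -984;  -4586 − 984 = -5570;  -17430 − 5570 = -23000;  -54333 − 23000 = -77333

-77333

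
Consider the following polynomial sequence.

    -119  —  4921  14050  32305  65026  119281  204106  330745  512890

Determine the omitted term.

Using the last 8 terms:
D1: 9129, 18255, 32721, 54255, 84825, 126639, 182145
D2: 9126, 14466, 21534, 30570, 41814, 55506
D3: 5340, 7068, 9036, 11244, 13692
D4: 1728, 1968, 2208, 2448
D5: 240, 240, 240
Constant fifth difference = 240.
Extend backward: 1728 − 240 = 1488;  5340 − 1488 = 3852;  9126 − 3852 = 5274;  9129 − 5274 = 3855;  4921 − 3855 = 1066

1066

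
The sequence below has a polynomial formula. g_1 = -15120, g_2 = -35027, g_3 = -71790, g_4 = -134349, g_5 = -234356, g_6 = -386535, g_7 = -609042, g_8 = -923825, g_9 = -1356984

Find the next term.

-1939131

D1: -19907  -36763  -62559  -100007  -152179  -222507  -314783  -433159
D2: -16856  -25796  -37448  -52172  -70328  -92276  -118376
D3: -8940  -11652  -14724  -18156  -21948  -26100
D4: -2712  -3072  -3432  -3792  -4152
D5: -360  -360  -360  -360
The fifth differences are constant (-360).
-4152 − 360 = -4512;  -26100 − 4512 = -30612;  -118376 − 30612 = -148988;  -433159 − 148988 = -582147;  -1356984 − 582147 = -1939131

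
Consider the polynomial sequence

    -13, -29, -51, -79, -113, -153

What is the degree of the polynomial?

-16, -22, -28, -34, -40
-6, -6, -6, -6
The second differences are constant, so the polynomial has degree 2.

2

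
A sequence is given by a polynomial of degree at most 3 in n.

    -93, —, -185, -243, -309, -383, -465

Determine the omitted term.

-135

Using the last 5 terms:
Δ: -58  -66  -74  -82
Δ²: -8  -8  -8
Constant second difference = -8.
Extend backward: -58 + 8 = -50;  -185 + 50 = -135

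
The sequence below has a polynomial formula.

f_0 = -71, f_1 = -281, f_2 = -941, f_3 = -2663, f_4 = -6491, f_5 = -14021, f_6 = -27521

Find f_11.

D1: -210, -660, -1722, -3828, -7530, -13500
D2: -450, -1062, -2106, -3702, -5970
D3: -612, -1044, -1596, -2268
D4: -432, -552, -672
D5: -120, -120
Fifth differences constant at -120.
-672 − 120 = -792;  -2268 − 792 = -3060;  -5970 − 3060 = -9030;  -13500 − 9030 = -22530;  -27521 − 22530 = -50051
-792 − 120 = -912;  -3060 − 912 = -3972;  -9030 − 3972 = -13002;  -22530 − 13002 = -35532;  -50051 − 35532 = -85583
-912 − 120 = -1032;  -3972 − 1032 = -5004;  -13002 − 5004 = -18006;  -35532 − 18006 = -53538;  -85583 − 53538 = -139121
-1032 − 120 = -1152;  -5004 − 1152 = -6156;  -18006 − 6156 = -24162;  -53538 − 24162 = -77700;  -139121 − 77700 = -216821
-1152 − 120 = -1272;  -6156 − 1272 = -7428;  -24162 − 7428 = -31590;  -77700 − 31590 = -109290;  -216821 − 109290 = -326111

-326111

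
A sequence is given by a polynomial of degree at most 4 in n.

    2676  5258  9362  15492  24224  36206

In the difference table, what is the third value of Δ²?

2602

D1: 2582, 4104, 6130, 8732, 11982
D2: 1522, 2026, 2602, 3250
D3: 504, 576, 648
D4: 72, 72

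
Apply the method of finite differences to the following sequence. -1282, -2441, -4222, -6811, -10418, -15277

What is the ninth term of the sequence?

-40066

First differences: -1159  -1781  -2589  -3607  -4859
Second differences: -622  -808  -1018  -1252
Third differences: -186  -210  -234
Fourth differences: -24  -24
Constant fourth difference = -24, so extend:
-234 − 24 = -258;  -1252 − 258 = -1510;  -4859 − 1510 = -6369;  -15277 − 6369 = -21646
-258 − 24 = -282;  -1510 − 282 = -1792;  -6369 − 1792 = -8161;  -21646 − 8161 = -29807
-282 − 24 = -306;  -1792 − 306 = -2098;  -8161 − 2098 = -10259;  -29807 − 10259 = -40066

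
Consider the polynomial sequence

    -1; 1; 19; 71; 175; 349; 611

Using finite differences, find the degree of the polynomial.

Δ: 2, 18, 52, 104, 174, 262
Δ²: 16, 34, 52, 70, 88
Δ³: 18, 18, 18, 18
The third differences are constant, so the polynomial has degree 3.

3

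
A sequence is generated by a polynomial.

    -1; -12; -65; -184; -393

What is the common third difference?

First differences: -11, -53, -119, -209
Second differences: -42, -66, -90
Third differences: -24, -24

-24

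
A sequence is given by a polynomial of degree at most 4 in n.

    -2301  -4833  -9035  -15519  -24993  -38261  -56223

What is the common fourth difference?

Δ: -2532, -4202, -6484, -9474, -13268, -17962
Δ²: -1670, -2282, -2990, -3794, -4694
Δ³: -612, -708, -804, -900
Δ⁴: -96, -96, -96

-96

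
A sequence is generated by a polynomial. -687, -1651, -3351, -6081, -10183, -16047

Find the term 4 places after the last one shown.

First differences: -964, -1700, -2730, -4102, -5864
Second differences: -736, -1030, -1372, -1762
Third differences: -294, -342, -390
Fourth differences: -48, -48
Constant fourth difference = -48, so extend:
-390 − 48 = -438;  -1762 − 438 = -2200;  -5864 − 2200 = -8064;  -16047 − 8064 = -24111
-438 − 48 = -486;  -2200 − 486 = -2686;  -8064 − 2686 = -10750;  -24111 − 10750 = -34861
-486 − 48 = -534;  -2686 − 534 = -3220;  -10750 − 3220 = -13970;  -34861 − 13970 = -48831
-534 − 48 = -582;  -3220 − 582 = -3802;  -13970 − 3802 = -17772;  -48831 − 17772 = -66603

-66603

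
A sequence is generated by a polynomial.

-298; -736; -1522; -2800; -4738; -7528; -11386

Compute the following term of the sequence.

-16552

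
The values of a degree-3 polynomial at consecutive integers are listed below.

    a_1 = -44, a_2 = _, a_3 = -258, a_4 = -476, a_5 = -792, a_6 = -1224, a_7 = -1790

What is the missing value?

Using the last 5 terms:
First differences: -218  -316  -432  -566
Second differences: -98  -116  -134
Third differences: -18  -18
Constant third difference = -18.
Extend backward: -98 + 18 = -80;  -218 + 80 = -138;  -258 + 138 = -120

-120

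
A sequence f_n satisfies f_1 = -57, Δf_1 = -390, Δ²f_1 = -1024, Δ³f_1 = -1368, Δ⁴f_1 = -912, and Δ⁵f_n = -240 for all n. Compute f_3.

-1861

Build the table forward from the leading diagonal:
D5: -240, -240, -240
D4: -912, -1152, -1392
D3: -1368, -2280, -3432
D2: -1024, -2392, -4672
D1: -390, -1414, -3806
f: -57, -447, -1861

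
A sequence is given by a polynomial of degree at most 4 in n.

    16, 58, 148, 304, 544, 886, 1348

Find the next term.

1948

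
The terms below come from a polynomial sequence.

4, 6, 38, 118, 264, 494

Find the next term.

826

2, 32, 80, 146, 230
30, 48, 66, 84
18, 18, 18
Third differences constant at 18.
84 + 18 = 102;  230 + 102 = 332;  494 + 332 = 826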